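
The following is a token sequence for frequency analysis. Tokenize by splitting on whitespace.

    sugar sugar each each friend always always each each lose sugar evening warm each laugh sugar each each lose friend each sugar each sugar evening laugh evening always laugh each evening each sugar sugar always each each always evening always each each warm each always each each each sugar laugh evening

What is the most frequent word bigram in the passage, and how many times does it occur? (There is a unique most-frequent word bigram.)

"each each", 7 times

Bigram frequencies (highest first):
  each each: 7
  always each: 4
  each sugar: 4
  sugar each: 3
  sugar sugar: 2
  each lose: 2
  … (23 more, each ≤ 2)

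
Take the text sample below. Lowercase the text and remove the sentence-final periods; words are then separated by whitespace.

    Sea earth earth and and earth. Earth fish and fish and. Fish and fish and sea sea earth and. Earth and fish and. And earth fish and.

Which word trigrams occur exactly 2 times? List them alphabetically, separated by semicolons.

Trigram counts meeting the condition (exactly 2 times):
  and and earth: 2
  earth fish and: 2

and and earth; earth fish and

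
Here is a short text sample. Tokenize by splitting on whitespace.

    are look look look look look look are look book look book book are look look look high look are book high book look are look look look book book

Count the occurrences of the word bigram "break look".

0

Scanning the 29 overlapping bigram windows for "break look":
  (none found)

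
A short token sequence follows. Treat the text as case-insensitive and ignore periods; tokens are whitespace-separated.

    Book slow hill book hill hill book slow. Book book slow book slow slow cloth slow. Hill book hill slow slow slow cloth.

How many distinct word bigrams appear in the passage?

11

23 tokens → 22 bigram windows in total.
Repeated bigrams (each contributes count−1 duplicates):
  book slow: 4
  hill book: 3
  slow slow: 3
  book hill: 2
  slow book: 2
  slow cloth: 2
  slow hill: 2
11 duplicate windows → 22 − 11 = 11 distinct.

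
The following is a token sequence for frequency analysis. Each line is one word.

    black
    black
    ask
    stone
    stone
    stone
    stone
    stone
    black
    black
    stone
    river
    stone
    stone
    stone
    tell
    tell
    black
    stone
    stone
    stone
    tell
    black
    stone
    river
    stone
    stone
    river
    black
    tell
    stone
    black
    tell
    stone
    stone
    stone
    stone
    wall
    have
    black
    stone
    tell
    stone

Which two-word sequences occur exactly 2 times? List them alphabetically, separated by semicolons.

black black; black tell; river stone; stone black; tell black

Bigram counts meeting the condition (exactly 2 times):
  black black: 2
  black tell: 2
  river stone: 2
  stone black: 2
  tell black: 2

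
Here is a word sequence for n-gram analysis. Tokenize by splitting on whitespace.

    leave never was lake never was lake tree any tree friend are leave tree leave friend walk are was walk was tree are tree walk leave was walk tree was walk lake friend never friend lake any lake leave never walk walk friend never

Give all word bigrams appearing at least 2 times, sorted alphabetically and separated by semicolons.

friend never; leave never; never was; was lake; was walk

Bigram counts meeting the condition (at least 2 times):
  friend never: 2
  leave never: 2
  never was: 2
  was lake: 2
  was walk: 3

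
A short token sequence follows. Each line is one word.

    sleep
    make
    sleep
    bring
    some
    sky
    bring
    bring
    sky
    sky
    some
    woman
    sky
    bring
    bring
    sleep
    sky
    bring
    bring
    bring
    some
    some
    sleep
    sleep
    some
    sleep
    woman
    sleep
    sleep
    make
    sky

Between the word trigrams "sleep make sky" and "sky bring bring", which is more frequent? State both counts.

"sleep make sky": 1 occurrence
"sky bring bring": 3 occurrences

"sky bring bring" (3 vs 1)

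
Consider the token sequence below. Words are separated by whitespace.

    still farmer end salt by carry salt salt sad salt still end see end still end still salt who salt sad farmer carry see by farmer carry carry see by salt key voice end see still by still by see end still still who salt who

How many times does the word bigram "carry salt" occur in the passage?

Scanning the 45 overlapping bigram windows for "carry salt":
  position 6–7: carry salt

1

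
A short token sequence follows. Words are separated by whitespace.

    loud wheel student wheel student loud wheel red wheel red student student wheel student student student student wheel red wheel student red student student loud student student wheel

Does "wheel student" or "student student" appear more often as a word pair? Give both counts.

"wheel student": 4 occurrences
"student student": 6 occurrences

"student student" (6 vs 4)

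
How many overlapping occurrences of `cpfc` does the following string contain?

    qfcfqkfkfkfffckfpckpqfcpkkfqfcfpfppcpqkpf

0

Sliding a length-4 window over the 41 characters (38 positions):
  (no match at any position)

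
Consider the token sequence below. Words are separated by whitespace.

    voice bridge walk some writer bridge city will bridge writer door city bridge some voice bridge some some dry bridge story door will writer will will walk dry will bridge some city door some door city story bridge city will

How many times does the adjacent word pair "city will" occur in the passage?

Scanning the 39 overlapping bigram windows for "city will":
  position 7–8: city will
  position 39–40: city will

2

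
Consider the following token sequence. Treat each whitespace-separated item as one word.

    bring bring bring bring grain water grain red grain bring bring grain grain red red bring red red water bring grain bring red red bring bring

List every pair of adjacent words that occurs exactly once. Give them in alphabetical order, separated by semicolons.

grain grain; grain water; red grain; red water; water bring; water grain

Bigram counts meeting the condition (exactly once):
  grain grain: 1
  grain water: 1
  red grain: 1
  red water: 1
  water bring: 1
  water grain: 1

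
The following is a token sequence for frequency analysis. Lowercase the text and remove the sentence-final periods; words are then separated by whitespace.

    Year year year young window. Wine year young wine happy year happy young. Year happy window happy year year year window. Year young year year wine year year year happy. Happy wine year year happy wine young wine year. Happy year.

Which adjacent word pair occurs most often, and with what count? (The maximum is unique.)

Bigram frequencies (highest first):
  year year: 8
  year happy: 5
  wine year: 4
  year young: 3
  happy year: 3
  young wine: 2
  … (13 more, each ≤ 2)

"year year", 8 times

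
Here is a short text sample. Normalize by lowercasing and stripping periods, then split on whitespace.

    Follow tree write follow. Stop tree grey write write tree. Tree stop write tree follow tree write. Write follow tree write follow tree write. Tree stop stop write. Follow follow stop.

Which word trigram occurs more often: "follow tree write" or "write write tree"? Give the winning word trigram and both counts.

"follow tree write" (4 vs 1)

"follow tree write": 4 occurrences
"write write tree": 1 occurrence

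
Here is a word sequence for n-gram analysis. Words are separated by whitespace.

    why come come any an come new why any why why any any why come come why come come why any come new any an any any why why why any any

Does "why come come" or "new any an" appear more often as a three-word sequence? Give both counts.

"why come come": 3 occurrences
"new any an": 1 occurrence

"why come come" (3 vs 1)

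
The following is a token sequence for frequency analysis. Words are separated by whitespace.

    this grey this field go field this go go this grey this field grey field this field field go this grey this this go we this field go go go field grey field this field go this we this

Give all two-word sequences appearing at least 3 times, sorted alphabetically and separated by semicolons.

Bigram counts meeting the condition (at least 3 times):
  field go: 4
  field this: 3
  go go: 3
  go this: 3
  grey this: 3
  this field: 5
  this grey: 3

field go; field this; go go; go this; grey this; this field; this grey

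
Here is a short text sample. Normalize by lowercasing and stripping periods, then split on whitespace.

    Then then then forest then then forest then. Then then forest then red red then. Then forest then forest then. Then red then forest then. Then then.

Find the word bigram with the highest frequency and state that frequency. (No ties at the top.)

"then then", 9 times

Bigram frequencies (highest first):
  then then: 9
  then forest: 6
  forest then: 6
  then red: 2
  red then: 2
  red red: 1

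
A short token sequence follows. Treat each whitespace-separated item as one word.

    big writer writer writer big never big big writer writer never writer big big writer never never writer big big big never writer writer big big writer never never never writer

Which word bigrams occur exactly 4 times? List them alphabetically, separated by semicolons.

Bigram counts meeting the condition (exactly 4 times):
  big writer: 4
  never writer: 4
  writer big: 4
  writer writer: 4

big writer; never writer; writer big; writer writer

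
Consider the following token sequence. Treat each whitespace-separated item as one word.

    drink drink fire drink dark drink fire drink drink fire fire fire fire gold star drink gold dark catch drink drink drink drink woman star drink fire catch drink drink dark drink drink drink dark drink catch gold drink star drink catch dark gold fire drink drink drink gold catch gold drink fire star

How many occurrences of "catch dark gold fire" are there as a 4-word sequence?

Scanning the 51 overlapping 4-gram windows for "catch dark gold fire":
  position 42–45: catch dark gold fire

1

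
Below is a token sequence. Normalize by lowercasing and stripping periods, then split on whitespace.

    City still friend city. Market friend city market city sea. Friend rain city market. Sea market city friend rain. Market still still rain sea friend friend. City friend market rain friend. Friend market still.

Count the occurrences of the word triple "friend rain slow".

0

Scanning the 32 overlapping trigram windows for "friend rain slow":
  (none found)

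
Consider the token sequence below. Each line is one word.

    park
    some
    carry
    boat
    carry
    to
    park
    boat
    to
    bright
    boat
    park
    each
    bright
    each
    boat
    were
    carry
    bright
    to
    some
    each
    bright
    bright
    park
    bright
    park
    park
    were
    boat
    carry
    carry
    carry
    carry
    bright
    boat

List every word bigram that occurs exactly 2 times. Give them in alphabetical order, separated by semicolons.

boat carry; bright boat; bright park; carry bright; each bright

Bigram counts meeting the condition (exactly 2 times):
  boat carry: 2
  bright boat: 2
  bright park: 2
  carry bright: 2
  each bright: 2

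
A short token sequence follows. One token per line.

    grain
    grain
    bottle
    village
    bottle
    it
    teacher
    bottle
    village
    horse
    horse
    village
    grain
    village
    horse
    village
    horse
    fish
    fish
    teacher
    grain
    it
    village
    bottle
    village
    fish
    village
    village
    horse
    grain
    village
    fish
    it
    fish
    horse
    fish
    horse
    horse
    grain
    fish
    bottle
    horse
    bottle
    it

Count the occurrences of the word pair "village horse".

Scanning the 43 overlapping bigram windows for "village horse":
  position 9–10: village horse
  position 14–15: village horse
  position 16–17: village horse
  position 28–29: village horse

4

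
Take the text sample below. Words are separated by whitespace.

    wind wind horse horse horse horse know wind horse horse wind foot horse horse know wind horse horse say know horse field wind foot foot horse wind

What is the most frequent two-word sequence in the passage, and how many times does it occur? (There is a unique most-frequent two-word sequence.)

Bigram frequencies (highest first):
  horse horse: 6
  wind horse: 3
  horse know: 2
  know wind: 2
  horse wind: 2
  wind foot: 2
  … (8 more, each ≤ 2)

"horse horse", 6 times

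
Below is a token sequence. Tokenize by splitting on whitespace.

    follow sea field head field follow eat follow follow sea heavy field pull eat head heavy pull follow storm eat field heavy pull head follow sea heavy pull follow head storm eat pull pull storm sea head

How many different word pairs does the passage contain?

37 tokens → 36 bigram windows in total.
Repeated bigrams (each contributes count−1 duplicates):
  follow sea: 3
  heavy pull: 3
  pull follow: 2
  sea heavy: 2
  storm eat: 2
7 duplicate windows → 36 − 7 = 29 distinct.

29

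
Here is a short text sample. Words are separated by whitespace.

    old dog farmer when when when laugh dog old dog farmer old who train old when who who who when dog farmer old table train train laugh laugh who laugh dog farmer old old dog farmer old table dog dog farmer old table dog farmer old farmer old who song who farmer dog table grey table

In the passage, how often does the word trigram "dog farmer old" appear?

Scanning the 54 overlapping trigram windows for "dog farmer old":
  position 10–12: dog farmer old
  position 21–23: dog farmer old
  position 31–33: dog farmer old
  position 35–37: dog farmer old
  position 40–42: dog farmer old
  position 44–46: dog farmer old

6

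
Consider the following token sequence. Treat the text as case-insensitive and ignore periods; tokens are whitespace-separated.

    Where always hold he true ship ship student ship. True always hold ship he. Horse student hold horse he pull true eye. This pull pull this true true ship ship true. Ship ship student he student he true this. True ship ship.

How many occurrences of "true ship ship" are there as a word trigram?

4

Scanning the 40 overlapping trigram windows for "true ship ship":
  position 5–7: true ship ship
  position 28–30: true ship ship
  position 31–33: true ship ship
  position 40–42: true ship ship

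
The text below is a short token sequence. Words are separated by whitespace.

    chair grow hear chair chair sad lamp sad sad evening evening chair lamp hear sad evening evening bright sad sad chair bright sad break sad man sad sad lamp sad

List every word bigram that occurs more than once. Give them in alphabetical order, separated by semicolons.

bright sad; evening evening; lamp sad; sad evening; sad lamp; sad sad

Bigram counts meeting the condition (more than once):
  bright sad: 2
  evening evening: 2
  lamp sad: 2
  sad evening: 2
  sad lamp: 2
  sad sad: 3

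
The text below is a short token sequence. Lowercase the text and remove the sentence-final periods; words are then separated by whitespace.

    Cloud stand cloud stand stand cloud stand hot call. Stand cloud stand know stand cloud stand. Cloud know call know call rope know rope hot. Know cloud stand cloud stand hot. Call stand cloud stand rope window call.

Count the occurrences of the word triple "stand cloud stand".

6

Scanning the 36 overlapping trigram windows for "stand cloud stand":
  position 2–4: stand cloud stand
  position 5–7: stand cloud stand
  position 10–12: stand cloud stand
  position 14–16: stand cloud stand
  position 28–30: stand cloud stand
  position 33–35: stand cloud stand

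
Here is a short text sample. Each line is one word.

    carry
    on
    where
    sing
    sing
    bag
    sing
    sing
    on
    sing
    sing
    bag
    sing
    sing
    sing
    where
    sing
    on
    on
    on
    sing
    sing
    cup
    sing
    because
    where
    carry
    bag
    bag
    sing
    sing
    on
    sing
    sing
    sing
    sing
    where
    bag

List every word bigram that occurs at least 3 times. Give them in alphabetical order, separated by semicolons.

Bigram counts meeting the condition (at least 3 times):
  bag sing: 3
  on sing: 3
  sing on: 3
  sing sing: 10

bag sing; on sing; sing on; sing sing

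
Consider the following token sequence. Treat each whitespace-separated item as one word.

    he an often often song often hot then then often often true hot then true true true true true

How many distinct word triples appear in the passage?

15

19 tokens → 17 trigram windows in total.
Repeated trigrams (each contributes count−1 duplicates):
  true true true: 3
2 duplicate windows → 17 − 2 = 15 distinct.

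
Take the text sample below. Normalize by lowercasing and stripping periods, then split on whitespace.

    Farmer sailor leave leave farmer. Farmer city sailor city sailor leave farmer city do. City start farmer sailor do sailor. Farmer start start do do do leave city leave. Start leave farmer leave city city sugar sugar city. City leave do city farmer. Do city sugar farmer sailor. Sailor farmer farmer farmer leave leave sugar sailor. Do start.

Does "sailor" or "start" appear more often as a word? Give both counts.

"sailor" (8 vs 5)

"sailor": 8 occurrences
"start": 5 occurrences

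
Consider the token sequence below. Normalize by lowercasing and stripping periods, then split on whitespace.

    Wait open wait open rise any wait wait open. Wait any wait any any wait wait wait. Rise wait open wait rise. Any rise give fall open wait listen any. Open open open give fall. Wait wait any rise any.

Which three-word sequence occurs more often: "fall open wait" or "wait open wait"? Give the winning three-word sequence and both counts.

"fall open wait": 1 occurrence
"wait open wait": 3 occurrences

"wait open wait" (3 vs 1)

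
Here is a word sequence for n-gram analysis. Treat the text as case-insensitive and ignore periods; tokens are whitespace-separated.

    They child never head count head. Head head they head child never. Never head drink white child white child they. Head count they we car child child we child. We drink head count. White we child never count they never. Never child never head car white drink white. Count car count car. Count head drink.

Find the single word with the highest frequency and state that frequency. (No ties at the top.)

Unigram frequencies (highest first):
  head: 10
  child: 9
  never: 7
  count: 7
  they: 5
  white: 5
  … (3 more, each ≤ 4)

"head", 10 times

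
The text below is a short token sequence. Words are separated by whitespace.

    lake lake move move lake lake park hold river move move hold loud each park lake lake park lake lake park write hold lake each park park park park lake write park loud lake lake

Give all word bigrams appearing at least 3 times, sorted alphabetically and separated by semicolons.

Bigram counts meeting the condition (at least 3 times):
  lake lake: 5
  lake park: 3
  park lake: 3
  park park: 3

lake lake; lake park; park lake; park park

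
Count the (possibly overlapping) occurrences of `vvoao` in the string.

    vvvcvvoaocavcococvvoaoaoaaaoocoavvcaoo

Sliding a length-5 window over the 38 characters (34 positions):
  position 5–9: vvoao
  position 18–22: vvoao

2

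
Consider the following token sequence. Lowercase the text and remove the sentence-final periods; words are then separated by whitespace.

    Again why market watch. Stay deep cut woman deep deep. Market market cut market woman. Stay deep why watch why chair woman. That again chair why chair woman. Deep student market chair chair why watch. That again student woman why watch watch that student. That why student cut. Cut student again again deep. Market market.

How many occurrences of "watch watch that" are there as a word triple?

Scanning the 53 overlapping trigram windows for "watch watch that":
  position 41–43: watch watch that

1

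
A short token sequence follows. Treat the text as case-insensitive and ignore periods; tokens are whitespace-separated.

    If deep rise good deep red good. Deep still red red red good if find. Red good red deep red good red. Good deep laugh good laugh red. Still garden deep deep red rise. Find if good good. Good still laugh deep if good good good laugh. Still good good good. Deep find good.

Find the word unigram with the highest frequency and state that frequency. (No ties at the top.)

Unigram frequencies (highest first):
  good: 17
  red: 10
  deep: 9
  if: 4
  still: 4
  laugh: 4
  … (3 more, each ≤ 3)

"good", 17 times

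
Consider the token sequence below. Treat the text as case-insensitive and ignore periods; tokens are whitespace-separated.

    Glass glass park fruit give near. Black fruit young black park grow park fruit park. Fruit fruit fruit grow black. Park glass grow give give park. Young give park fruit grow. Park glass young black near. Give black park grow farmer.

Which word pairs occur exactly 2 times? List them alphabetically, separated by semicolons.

fruit fruit; fruit grow; give park; grow park; park glass; park grow; young black

Bigram counts meeting the condition (exactly 2 times):
  fruit fruit: 2
  fruit grow: 2
  give park: 2
  grow park: 2
  park glass: 2
  park grow: 2
  young black: 2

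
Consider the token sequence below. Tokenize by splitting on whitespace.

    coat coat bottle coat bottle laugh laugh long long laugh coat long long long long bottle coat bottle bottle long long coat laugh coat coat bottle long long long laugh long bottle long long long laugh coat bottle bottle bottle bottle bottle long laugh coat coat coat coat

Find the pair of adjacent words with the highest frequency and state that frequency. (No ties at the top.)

"long long", 9 times

Bigram frequencies (highest first):
  long long: 9
  coat coat: 5
  coat bottle: 5
  bottle bottle: 5
  long laugh: 4
  laugh coat: 4
  … (9 more, each ≤ 4)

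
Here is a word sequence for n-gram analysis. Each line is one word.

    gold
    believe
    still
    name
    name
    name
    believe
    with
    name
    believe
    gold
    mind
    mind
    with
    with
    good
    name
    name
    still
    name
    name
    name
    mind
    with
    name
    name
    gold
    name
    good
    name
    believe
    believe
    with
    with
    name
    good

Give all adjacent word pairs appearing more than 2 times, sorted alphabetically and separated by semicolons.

Bigram counts meeting the condition (more than 2 times):
  name believe: 3
  name name: 6
  with name: 3

name believe; name name; with name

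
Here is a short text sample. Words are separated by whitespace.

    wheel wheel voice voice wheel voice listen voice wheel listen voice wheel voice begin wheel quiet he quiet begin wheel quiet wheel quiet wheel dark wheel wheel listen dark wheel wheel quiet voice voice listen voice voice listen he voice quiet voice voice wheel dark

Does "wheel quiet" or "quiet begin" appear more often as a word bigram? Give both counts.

"wheel quiet" (4 vs 1)

"wheel quiet": 4 occurrences
"quiet begin": 1 occurrence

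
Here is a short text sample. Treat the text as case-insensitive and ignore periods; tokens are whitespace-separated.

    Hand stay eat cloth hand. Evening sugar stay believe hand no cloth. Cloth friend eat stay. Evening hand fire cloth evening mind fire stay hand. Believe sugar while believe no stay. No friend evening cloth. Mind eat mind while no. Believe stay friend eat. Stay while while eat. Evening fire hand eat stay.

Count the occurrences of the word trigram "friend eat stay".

2

Scanning the 51 overlapping trigram windows for "friend eat stay":
  position 14–16: friend eat stay
  position 43–45: friend eat stay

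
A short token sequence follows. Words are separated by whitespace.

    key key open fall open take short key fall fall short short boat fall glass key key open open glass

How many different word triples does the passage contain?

20 tokens → 18 trigram windows in total.
Repeated trigrams (each contributes count−1 duplicates):
  key key open: 2
1 duplicate windows → 18 − 1 = 17 distinct.

17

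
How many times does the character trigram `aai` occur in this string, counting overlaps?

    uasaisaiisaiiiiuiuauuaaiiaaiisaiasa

Sliding a length-3 window over the 35 characters (33 positions):
  position 22–24: aai
  position 26–28: aai

2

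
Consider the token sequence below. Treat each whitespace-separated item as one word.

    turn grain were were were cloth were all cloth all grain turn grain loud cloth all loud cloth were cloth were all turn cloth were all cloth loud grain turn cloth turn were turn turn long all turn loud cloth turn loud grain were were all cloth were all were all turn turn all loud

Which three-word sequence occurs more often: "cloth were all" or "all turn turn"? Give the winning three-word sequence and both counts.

"cloth were all" (4 vs 1)

"cloth were all": 4 occurrences
"all turn turn": 1 occurrence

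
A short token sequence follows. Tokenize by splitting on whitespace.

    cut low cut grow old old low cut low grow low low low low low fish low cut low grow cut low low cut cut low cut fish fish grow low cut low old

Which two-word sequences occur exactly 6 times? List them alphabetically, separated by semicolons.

Bigram counts meeting the condition (exactly 6 times):
  cut low: 6
  low cut: 6

cut low; low cut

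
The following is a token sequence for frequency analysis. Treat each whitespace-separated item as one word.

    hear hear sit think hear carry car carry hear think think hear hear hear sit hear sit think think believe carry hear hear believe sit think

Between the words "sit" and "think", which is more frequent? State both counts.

"sit": 4 occurrences
"think": 6 occurrences

"think" (6 vs 4)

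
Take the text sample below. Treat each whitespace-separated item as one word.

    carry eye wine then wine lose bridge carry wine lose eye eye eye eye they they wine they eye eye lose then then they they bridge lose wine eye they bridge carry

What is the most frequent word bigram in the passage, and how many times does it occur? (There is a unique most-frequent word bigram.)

"eye eye", 4 times

Bigram frequencies (highest first):
  eye eye: 4
  wine lose: 2
  bridge carry: 2
  eye they: 2
  they they: 2
  they bridge: 2
  … (17 more, each ≤ 1)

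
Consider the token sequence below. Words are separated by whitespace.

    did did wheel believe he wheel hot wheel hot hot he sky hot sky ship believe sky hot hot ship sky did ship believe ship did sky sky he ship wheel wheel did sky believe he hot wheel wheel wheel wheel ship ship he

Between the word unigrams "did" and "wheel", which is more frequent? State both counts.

"did": 5 occurrences
"wheel": 9 occurrences

"wheel" (9 vs 5)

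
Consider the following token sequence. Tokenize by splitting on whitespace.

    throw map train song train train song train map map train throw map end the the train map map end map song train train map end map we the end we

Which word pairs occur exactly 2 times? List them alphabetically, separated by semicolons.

Bigram counts meeting the condition (exactly 2 times):
  end map: 2
  map map: 2
  map train: 2
  throw map: 2
  train song: 2
  train train: 2

end map; map map; map train; throw map; train song; train train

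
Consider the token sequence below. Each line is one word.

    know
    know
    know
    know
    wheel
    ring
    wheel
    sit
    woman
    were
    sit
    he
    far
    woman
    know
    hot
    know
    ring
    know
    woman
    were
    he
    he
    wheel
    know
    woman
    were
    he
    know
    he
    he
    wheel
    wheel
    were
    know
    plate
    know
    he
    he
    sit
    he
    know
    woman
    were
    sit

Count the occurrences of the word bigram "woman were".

4

Scanning the 44 overlapping bigram windows for "woman were":
  position 9–10: woman were
  position 20–21: woman were
  position 26–27: woman were
  position 43–44: woman were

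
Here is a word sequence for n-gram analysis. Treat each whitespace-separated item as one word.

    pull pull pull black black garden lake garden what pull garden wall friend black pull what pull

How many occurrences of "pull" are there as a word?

Scanning the 17 tokens for "pull":
  position 1: pull
  position 2: pull
  position 3: pull
  position 10: pull
  position 15: pull
  position 17: pull

6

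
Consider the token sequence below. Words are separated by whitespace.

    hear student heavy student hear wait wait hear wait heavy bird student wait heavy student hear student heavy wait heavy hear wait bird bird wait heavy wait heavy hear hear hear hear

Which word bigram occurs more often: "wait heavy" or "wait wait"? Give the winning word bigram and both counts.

"wait heavy" (5 vs 1)

"wait heavy": 5 occurrences
"wait wait": 1 occurrence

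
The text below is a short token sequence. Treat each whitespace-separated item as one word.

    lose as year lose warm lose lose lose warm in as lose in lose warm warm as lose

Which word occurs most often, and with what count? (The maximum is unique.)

"lose", 8 times

Unigram frequencies (highest first):
  lose: 8
  warm: 4
  as: 3
  in: 2
  year: 1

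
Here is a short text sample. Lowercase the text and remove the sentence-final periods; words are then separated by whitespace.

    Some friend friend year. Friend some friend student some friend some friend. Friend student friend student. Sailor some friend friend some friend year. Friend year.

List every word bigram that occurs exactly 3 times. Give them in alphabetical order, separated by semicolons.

friend friend; friend some; friend student; friend year

Bigram counts meeting the condition (exactly 3 times):
  friend friend: 3
  friend some: 3
  friend student: 3
  friend year: 3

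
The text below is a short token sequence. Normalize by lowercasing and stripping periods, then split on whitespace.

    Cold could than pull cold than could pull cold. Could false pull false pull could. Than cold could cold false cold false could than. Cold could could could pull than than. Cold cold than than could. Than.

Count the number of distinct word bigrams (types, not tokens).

20

37 tokens → 36 bigram windows in total.
Repeated bigrams (each contributes count−1 duplicates):
  cold could: 4
  could than: 4
  than cold: 3
  cold false: 2
  cold than: 2
  could could: 2
  could pull: 2
  false pull: 2
  … (3 more repeated)
16 duplicate windows → 36 − 16 = 20 distinct.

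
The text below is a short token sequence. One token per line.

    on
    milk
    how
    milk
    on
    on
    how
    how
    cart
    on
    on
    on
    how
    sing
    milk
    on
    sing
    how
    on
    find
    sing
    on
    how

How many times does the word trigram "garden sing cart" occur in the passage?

Scanning the 21 overlapping trigram windows for "garden sing cart":
  (none found)

0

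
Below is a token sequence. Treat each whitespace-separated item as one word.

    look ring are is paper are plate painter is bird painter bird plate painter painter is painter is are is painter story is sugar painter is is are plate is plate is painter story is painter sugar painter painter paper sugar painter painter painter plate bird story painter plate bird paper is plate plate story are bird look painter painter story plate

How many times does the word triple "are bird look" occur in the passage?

Scanning the 60 overlapping trigram windows for "are bird look":
  position 56–58: are bird look

1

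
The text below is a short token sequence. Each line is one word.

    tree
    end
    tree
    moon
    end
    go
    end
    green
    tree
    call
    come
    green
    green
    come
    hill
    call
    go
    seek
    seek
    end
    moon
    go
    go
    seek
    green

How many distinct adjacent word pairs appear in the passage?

25 tokens → 24 bigram windows in total.
Repeated bigrams (each contributes count−1 duplicates):
  go seek: 2
1 duplicate windows → 24 − 1 = 23 distinct.

23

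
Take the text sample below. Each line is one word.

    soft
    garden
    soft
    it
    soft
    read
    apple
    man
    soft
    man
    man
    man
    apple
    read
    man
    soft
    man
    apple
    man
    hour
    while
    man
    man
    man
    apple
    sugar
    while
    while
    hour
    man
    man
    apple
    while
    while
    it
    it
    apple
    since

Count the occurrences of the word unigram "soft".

5

Scanning the 38 tokens for "soft":
  position 1: soft
  position 3: soft
  position 5: soft
  position 9: soft
  position 16: soft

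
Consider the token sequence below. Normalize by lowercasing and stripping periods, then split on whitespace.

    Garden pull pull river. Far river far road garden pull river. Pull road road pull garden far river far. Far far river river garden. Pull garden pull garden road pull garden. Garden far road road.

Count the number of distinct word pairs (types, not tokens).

18

35 tokens → 34 bigram windows in total.
Repeated bigrams (each contributes count−1 duplicates):
  garden pull: 4
  pull garden: 4
  far river: 3
  river far: 3
  far far: 2
  far road: 2
  garden far: 2
  pull river: 2
  … (2 more repeated)
16 duplicate windows → 34 − 16 = 18 distinct.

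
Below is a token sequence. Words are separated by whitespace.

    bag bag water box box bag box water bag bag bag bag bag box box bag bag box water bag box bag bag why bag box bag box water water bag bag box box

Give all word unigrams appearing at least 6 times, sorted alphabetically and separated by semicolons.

bag; box

Unigram counts meeting the condition (at least 6 times):
  bag: 17
  box: 11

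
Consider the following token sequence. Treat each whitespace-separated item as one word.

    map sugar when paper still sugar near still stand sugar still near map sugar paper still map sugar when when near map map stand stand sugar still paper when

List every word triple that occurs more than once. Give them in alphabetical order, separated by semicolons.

map sugar when; stand sugar still

Trigram counts meeting the condition (more than once):
  map sugar when: 2
  stand sugar still: 2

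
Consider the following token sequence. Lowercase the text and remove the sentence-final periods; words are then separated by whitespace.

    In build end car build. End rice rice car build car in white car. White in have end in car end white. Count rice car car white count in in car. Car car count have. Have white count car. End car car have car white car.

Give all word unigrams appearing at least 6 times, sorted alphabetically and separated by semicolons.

Unigram counts meeting the condition (at least 6 times):
  car: 15
  in: 6
  white: 6

car; in; white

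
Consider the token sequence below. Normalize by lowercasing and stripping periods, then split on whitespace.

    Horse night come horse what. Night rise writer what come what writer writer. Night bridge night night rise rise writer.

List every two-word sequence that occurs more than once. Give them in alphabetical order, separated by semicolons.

night rise; rise writer

Bigram counts meeting the condition (more than once):
  night rise: 2
  rise writer: 2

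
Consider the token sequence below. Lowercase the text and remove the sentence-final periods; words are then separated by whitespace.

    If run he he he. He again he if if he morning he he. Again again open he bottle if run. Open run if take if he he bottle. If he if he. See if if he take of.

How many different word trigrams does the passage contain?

33

39 tokens → 37 trigram windows in total.
Repeated trigrams (each contributes count−1 duplicates):
  he bottle if: 2
  he he again: 2
  he he he: 2
  if if he: 2
4 duplicate windows → 37 − 4 = 33 distinct.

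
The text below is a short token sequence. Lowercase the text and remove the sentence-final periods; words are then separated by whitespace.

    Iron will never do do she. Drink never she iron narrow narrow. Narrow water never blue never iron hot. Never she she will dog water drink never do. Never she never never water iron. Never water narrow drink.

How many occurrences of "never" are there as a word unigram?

10

Scanning the 38 tokens for "never":
  position 3: never
  position 8: never
  position 15: never
  position 17: never
  position 20: never
  position 27: never
  position 29: never
  position 31: never
  position 32: never
  position 35: never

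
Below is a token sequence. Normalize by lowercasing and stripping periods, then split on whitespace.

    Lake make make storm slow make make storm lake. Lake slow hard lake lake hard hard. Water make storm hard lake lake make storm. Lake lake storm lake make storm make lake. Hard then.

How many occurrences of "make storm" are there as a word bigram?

Scanning the 33 overlapping bigram windows for "make storm":
  position 3–4: make storm
  position 7–8: make storm
  position 18–19: make storm
  position 23–24: make storm
  position 29–30: make storm

5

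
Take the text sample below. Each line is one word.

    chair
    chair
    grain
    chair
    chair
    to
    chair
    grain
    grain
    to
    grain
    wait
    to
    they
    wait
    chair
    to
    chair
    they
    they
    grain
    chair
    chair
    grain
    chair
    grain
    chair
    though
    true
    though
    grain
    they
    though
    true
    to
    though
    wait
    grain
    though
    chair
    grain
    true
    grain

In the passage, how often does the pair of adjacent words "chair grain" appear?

Scanning the 42 overlapping bigram windows for "chair grain":
  position 2–3: chair grain
  position 7–8: chair grain
  position 23–24: chair grain
  position 25–26: chair grain
  position 40–41: chair grain

5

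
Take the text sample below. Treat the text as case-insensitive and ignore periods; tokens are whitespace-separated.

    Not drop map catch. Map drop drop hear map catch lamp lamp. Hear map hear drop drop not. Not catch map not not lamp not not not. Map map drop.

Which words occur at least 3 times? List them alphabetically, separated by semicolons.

Unigram counts meeting the condition (at least 3 times):
  catch: 3
  drop: 6
  hear: 3
  lamp: 3
  map: 7
  not: 8

catch; drop; hear; lamp; map; not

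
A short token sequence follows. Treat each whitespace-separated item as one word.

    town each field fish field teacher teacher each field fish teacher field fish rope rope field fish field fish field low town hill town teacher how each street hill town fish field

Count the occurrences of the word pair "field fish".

Scanning the 31 overlapping bigram windows for "field fish":
  position 3–4: field fish
  position 9–10: field fish
  position 12–13: field fish
  position 16–17: field fish
  position 18–19: field fish

5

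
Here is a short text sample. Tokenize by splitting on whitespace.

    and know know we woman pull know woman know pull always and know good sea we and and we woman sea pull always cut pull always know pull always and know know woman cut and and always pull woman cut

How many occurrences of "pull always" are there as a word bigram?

Scanning the 39 overlapping bigram windows for "pull always":
  position 10–11: pull always
  position 22–23: pull always
  position 25–26: pull always
  position 28–29: pull always

4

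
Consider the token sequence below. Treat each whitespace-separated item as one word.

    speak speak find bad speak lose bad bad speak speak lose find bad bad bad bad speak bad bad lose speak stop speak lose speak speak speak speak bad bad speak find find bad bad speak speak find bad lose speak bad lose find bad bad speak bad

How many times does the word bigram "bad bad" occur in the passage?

Scanning the 47 overlapping bigram windows for "bad bad":
  position 7–8: bad bad
  position 13–14: bad bad
  position 14–15: bad bad
  position 15–16: bad bad
  position 18–19: bad bad
  position 29–30: bad bad
  position 34–35: bad bad
  position 45–46: bad bad

8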